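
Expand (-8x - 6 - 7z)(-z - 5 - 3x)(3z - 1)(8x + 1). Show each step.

(-8x - 6 - 7z)(-z - 5 - 3x)(3z - 1)(8x + 1)
= (8xz + 40x + 24x^2 + 6z + 30 + 18x + 7z^2 + 35z + 21xz)(3z - 1)(8x + 1)    [distributive law]
= (29xz + 58x + 24x^2 + 41z + 30 + 7z^2)(3z - 1)(8x + 1)    [combine like terms]
= (87xz^2 - 29xz + 174xz - 58x + 72x^2z - 24x^2 + 123z^2 - 41z + 90z - 30 + 21z^3 - 7z^2)(8x + 1)    [distributive law]
= (87xz^2 + 145xz - 58x + 72x^2z - 24x^2 + 116z^2 + 49z - 30 + 21z^3)(8x + 1)    [combine like terms]
= 696x^2z^2 + 87xz^2 + 1160x^2z + 145xz - 464x^2 - 58x + 576x^3z + 72x^2z - 192x^3 - 24x^2 + 928xz^2 + 116z^2 + 392xz + 49z - 240x - 30 + 168xz^3 + 21z^3    [distributive law]
= 696x^2z^2 + 1015xz^2 + 1232x^2z + 537xz - 488x^2 - 298x + 576x^3z - 192x^3 + 116z^2 + 49z - 30 + 168xz^3 + 21z^3    [combine like terms]

696x^2z^2 + 1015xz^2 + 1232x^2z + 537xz - 488x^2 - 298x + 576x^3z - 192x^3 + 116z^2 + 49z - 30 + 168xz^3 + 21z^3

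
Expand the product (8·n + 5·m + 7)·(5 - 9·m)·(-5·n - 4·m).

(8·n + 5·m + 7)·(5 - 9·m)·(-5·n - 4·m)
= (40·n - 72·m·n + 25·m - 45·m^2 + 35 - 63·m)·(-5·n - 4·m)    [distributive law]
= (40·n - 72·m·n - 38·m - 45·m^2 + 35)·(-5·n - 4·m)    [combine like terms]
= -200·n^2 - 160·m·n + 360·m·n^2 + 288·m^2·n + 190·m·n + 152·m^2 + 225·m^2·n + 180·m^3 - 175·n - 140·m    [distributive law]
= -200·n^2 + 30·m·n + 360·m·n^2 + 513·m^2·n + 152·m^2 + 180·m^3 - 175·n - 140·m    [combine like terms]

-200·n^2 + 30·m·n + 360·m·n^2 + 513·m^2·n + 152·m^2 + 180·m^3 - 175·n - 140·m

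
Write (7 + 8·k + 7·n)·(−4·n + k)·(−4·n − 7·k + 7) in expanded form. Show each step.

(7 + 8·k + 7·n)·(−4·n + k)·(−4·n − 7·k + 7)
= (−28·n + 7·k − 32·k·n + 8·k^2 − 28·n^2 + 7·k·n)·(−4·n − 7·k + 7)    [distributive law]
= (−28·n + 7·k − 25·k·n + 8·k^2 − 28·n^2)·(−4·n − 7·k + 7)    [combine like terms]
= 112·n^2 + 196·k·n − 196·n − 28·k·n − 49·k^2 + 49·k + 100·k·n^2 + 175·k^2·n − 175·k·n − 32·k^2·n − 56·k^3 + 56·k^2 + 112·n^3 + 196·k·n^2 − 196·n^2    [distributive law]
= −84·n^2 − 7·k·n − 196·n + 7·k^2 + 49·k + 296·k·n^2 + 143·k^2·n − 56·k^3 + 112·n^3    [combine like terms]

−84·n^2 − 7·k·n − 196·n + 7·k^2 + 49·k + 296·k·n^2 + 143·k^2·n − 56·k^3 + 112·n^3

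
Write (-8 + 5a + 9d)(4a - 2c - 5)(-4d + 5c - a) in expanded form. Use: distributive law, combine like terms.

(-8 + 5a + 9d)(4a - 2c - 5)(-4d + 5c - a)
= (-32a + 16c + 40 + 20a^2 - 10ac - 25a + 36ad - 18cd - 45d)(-4d + 5c - a)    [distributive law]
= (-57a + 16c + 40 + 20a^2 - 10ac + 36ad - 18cd - 45d)(-4d + 5c - a)    [combine like terms]
= 228ad - 285ac + 57a^2 - 64cd + 80c^2 - 16ac - 160d + 200c - 40a - 80a^2d + 100a^2c - 20a^3 + 40acd - 50ac^2 + 10a^2c - 144ad^2 + 180acd - 36a^2d + 72cd^2 - 90c^2d + 18acd + 180d^2 - 225cd + 45ad    [distributive law]
= 273ad - 301ac + 57a^2 - 289cd + 80c^2 - 160d + 200c - 40a - 116a^2d + 110a^2c - 20a^3 + 238acd - 50ac^2 - 144ad^2 + 72cd^2 - 90c^2d + 180d^2    [combine like terms]

273ad - 301ac + 57a^2 - 289cd + 80c^2 - 160d + 200c - 40a - 116a^2d + 110a^2c - 20a^3 + 238acd - 50ac^2 - 144ad^2 + 72cd^2 - 90c^2d + 180d^2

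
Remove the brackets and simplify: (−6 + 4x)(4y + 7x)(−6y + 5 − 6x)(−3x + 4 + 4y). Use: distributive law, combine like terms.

1088xy^2 + 96y^2 + 576y^3 + 1424xy − 480y − 916x^2y + 2198x^2 − 840x − 1848x^3 − 768x^2y^2 − 384xy^3 + 120x^3y + 504x^4

(−6 + 4x)(4y + 7x)(−6y + 5 − 6x)(−3x + 4 + 4y)
= (−24y − 42x + 16xy + 28x^2)(−6y + 5 − 6x)(−3x + 4 + 4y)    [distributive law]
= (144y^2 − 120y + 144xy + 252xy − 210x + 252x^2 − 96xy^2 + 80xy − 96x^2y − 168x^2y + 140x^2 − 168x^3)(−3x + 4 + 4y)    [distributive law]
= (144y^2 − 120y + 476xy − 210x + 392x^2 − 96xy^2 − 264x^2y − 168x^3)(−3x + 4 + 4y)    [combine like terms]
= −432xy^2 + 576y^2 + 576y^3 + 360xy − 480y − 480y^2 − 1428x^2y + 1904xy + 1904xy^2 + 630x^2 − 840x − 840xy − 1176x^3 + 1568x^2 + 1568x^2y + 288x^2y^2 − 384xy^2 − 384xy^3 + 792x^3y − 1056x^2y − 1056x^2y^2 + 504x^4 − 672x^3 − 672x^3y    [distributive law]
= 1088xy^2 + 96y^2 + 576y^3 + 1424xy − 480y − 916x^2y + 2198x^2 − 840x − 1848x^3 − 768x^2y^2 − 384xy^3 + 120x^3y + 504x^4    [combine like terms]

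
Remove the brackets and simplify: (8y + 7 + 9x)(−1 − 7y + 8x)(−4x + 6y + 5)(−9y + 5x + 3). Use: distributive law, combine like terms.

−7055xy^2 + 2311x^2y − 2457xy + 4590y^3 + 1077y^2 − 666y − 3750xy^3 − 2702x^2y^2 + 3024y^4 + 4732x^3y + 1831x^2 + 614x − 105 − 4x^3 − 1440x^4

(8y + 7 + 9x)(−1 − 7y + 8x)(−4x + 6y + 5)(−9y + 5x + 3)
= (−8y − 56y^2 + 64xy − 7 − 49y + 56x − 9x − 63xy + 72x^2)(−4x + 6y + 5)(−9y + 5x + 3)    [distributive law]
= (−57y − 56y^2 + xy − 7 + 47x + 72x^2)(−4x + 6y + 5)(−9y + 5x + 3)    [combine like terms]
= (228xy − 342y^2 − 285y + 224xy^2 − 336y^3 − 280y^2 − 4x^2y + 6xy^2 + 5xy + 28x − 42y − 35 − 188x^2 + 282xy + 235x − 288x^3 + 432x^2y + 360x^2)(−9y + 5x + 3)    [distributive law]
= (515xy − 622y^2 − 327y + 230xy^2 − 336y^3 + 428x^2y + 263x − 35 + 172x^2 − 288x^3)(−9y + 5x + 3)    [combine like terms]
= −4635xy^2 + 2575x^2y + 1545xy + 5598y^3 − 3110xy^2 − 1866y^2 + 2943y^2 − 1635xy − 981y − 2070xy^3 + 1150x^2y^2 + 690xy^2 + 3024y^4 − 1680xy^3 − 1008y^3 − 3852x^2y^2 + 2140x^3y + 1284x^2y − 2367xy + 1315x^2 + 789x + 315y − 175x − 105 − 1548x^2y + 860x^3 + 516x^2 + 2592x^3y − 1440x^4 − 864x^3    [distributive law]
= −7055xy^2 + 2311x^2y − 2457xy + 4590y^3 + 1077y^2 − 666y − 3750xy^3 − 2702x^2y^2 + 3024y^4 + 4732x^3y + 1831x^2 + 614x − 105 − 4x^3 − 1440x^4    [combine like terms]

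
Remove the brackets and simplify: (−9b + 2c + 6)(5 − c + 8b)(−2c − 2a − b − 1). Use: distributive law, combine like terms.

−35bc − 6ab + 69b^2 − 33b − 48bc^2 − 50abc + 119b^2c + 144ab^2 + 72b^3 − 6c^2 − 8ac − 64c + 4c^3 + 4ac^2 − 60a − 30

(−9b + 2c + 6)(5 − c + 8b)(−2c − 2a − b − 1)
= (−45b + 9bc − 72b^2 + 10c − 2c^2 + 16bc + 30 − 6c + 48b)(−2c − 2a − b − 1)    [distributive law]
= (3b + 25bc − 72b^2 + 4c − 2c^2 + 30)(−2c − 2a − b − 1)    [combine like terms]
= −6bc − 6ab − 3b^2 − 3b − 50bc^2 − 50abc − 25b^2c − 25bc + 144b^2c + 144ab^2 + 72b^3 + 72b^2 − 8c^2 − 8ac − 4bc − 4c + 4c^3 + 4ac^2 + 2bc^2 + 2c^2 − 60c − 60a − 30b − 30    [distributive law]
= −35bc − 6ab + 69b^2 − 33b − 48bc^2 − 50abc + 119b^2c + 144ab^2 + 72b^3 − 6c^2 − 8ac − 64c + 4c^3 + 4ac^2 − 60a − 30    [combine like terms]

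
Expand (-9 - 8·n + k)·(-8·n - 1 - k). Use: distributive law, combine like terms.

80·n + 9 + 8·k + 64·n^2 - k^2

(-9 - 8·n + k)·(-8·n - 1 - k)
= 72·n + 9 + 9·k + 64·n^2 + 8·n + 8·k·n - 8·k·n - k - k^2    [distributive law]
= 80·n + 9 + 8·k + 64·n^2 - k^2    [combine like terms]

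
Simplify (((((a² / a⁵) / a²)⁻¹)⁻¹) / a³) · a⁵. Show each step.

a⁻³

(((((a² / a⁵) / a²)⁻¹)⁻¹) / a³) · a⁵
= ((((a² / a⁵) / a²)¹) / a³) · a⁵    [power of a power]
= ((((a² / a⁵)¹) / ((a²)¹)) / a³) · a⁵    [power of a quotient]
= (((((a²)¹) / ((a⁵)¹)) / ((a²)¹)) / a³) · a⁵    [power of a quotient]
= (((a² / ((a⁵)¹)) / ((a²)¹)) / a³) · a⁵    [power of a power]
= (((a² / a⁵) / ((a²)¹)) / a³) · a⁵    [power of a power]
= ((a⁻³ / ((a²)¹)) / a³) · a⁵    [quotient of powers]
= ((a⁻³ / a²) / a³) · a⁵    [power of a power]
= (a⁻⁵ / a³) · a⁵    [quotient of powers]
= a⁻⁸ · a⁵    [quotient of powers]
= a⁻³    [product of powers]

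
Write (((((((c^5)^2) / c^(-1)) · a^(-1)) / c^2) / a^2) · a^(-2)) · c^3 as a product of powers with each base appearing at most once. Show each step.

(((((((c^5)^2) / c^(-1)) · a^(-1)) / c^2) / a^2) · a^(-2)) · c^3
= (((((c^10 / c^(-1)) · a^(-1)) / c^2) / a^2) · a^(-2)) · c^3    [power of a power]
= ((((c^11 · a^(-1)) / c^2) / a^2) · a^(-2)) · c^3    [quotient of powers]
= a^(-5)c^12    [quotient of powers; product of powers]

a^(-5)c^12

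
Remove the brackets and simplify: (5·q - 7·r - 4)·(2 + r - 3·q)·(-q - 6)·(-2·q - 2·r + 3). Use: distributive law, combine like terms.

(5·q - 7·r - 4)·(2 + r - 3·q)·(-q - 6)·(-2·q - 2·r + 3)
= (10·q + 5·q·r - 15·q^2 - 14·r - 7·r^2 + 21·q·r - 8 - 4·r + 12·q)·(-q - 6)·(-2·q - 2·r + 3)    [distributive law]
= (22·q + 26·q·r - 15·q^2 - 18·r - 7·r^2 - 8)·(-q - 6)·(-2·q - 2·r + 3)    [combine like terms]
= (-22·q^2 - 132·q - 26·q^2·r - 156·q·r + 15·q^3 + 90·q^2 + 18·q·r + 108·r + 7·q·r^2 + 42·r^2 + 8·q + 48)·(-2·q - 2·r + 3)    [distributive law]
= (68·q^2 - 124·q - 26·q^2·r - 138·q·r + 15·q^3 + 108·r + 7·q·r^2 + 42·r^2 + 48)·(-2·q - 2·r + 3)    [combine like terms]
= -136·q^3 - 136·q^2·r + 204·q^2 + 248·q^2 + 248·q·r - 372·q + 52·q^3·r + 52·q^2·r^2 - 78·q^2·r + 276·q^2·r + 276·q·r^2 - 414·q·r - 30·q^4 - 30·q^3·r + 45·q^3 - 216·q·r - 216·r^2 + 324·r - 14·q^2·r^2 - 14·q·r^3 + 21·q·r^2 - 84·q·r^2 - 84·r^3 + 126·r^2 - 96·q - 96·r + 144    [distributive law]
= -91·q^3 + 62·q^2·r + 452·q^2 - 382·q·r - 468·q + 22·q^3·r + 38·q^2·r^2 + 213·q·r^2 - 30·q^4 - 90·r^2 + 228·r - 14·q·r^3 - 84·r^3 + 144    [combine like terms]

-91·q^3 + 62·q^2·r + 452·q^2 - 382·q·r - 468·q + 22·q^3·r + 38·q^2·r^2 + 213·q·r^2 - 30·q^4 - 90·r^2 + 228·r - 14·q·r^3 - 84·r^3 + 144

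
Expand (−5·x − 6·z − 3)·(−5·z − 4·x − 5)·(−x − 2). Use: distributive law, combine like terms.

(−5·x − 6·z − 3)·(−5·z − 4·x − 5)·(−x − 2)
= (25·x·z + 20·x^2 + 25·x + 30·z^2 + 24·x·z + 30·z + 15·z + 12·x + 15)·(−x − 2)    [distributive law]
= (49·x·z + 20·x^2 + 37·x + 30·z^2 + 45·z + 15)·(−x − 2)    [combine like terms]
= −49·x^2·z − 98·x·z − 20·x^3 − 40·x^2 − 37·x^2 − 74·x − 30·x·z^2 − 60·z^2 − 45·x·z − 90·z − 15·x − 30    [distributive law]
= −49·x^2·z − 143·x·z − 20·x^3 − 77·x^2 − 89·x − 30·x·z^2 − 60·z^2 − 90·z − 30    [combine like terms]

−49·x^2·z − 143·x·z − 20·x^3 − 77·x^2 − 89·x − 30·x·z^2 − 60·z^2 − 90·z − 30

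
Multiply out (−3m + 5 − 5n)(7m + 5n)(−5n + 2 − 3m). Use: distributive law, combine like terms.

(−3m + 5 − 5n)(7m + 5n)(−5n + 2 − 3m)
= (−21m^2 − 15mn + 35m + 25n − 35mn − 25n^2)(−5n + 2 − 3m)    [distributive law]
= (−21m^2 − 50mn + 35m + 25n − 25n^2)(−5n + 2 − 3m)    [combine like terms]
= 105m^2n − 42m^2 + 63m^3 + 250mn^2 − 100mn + 150m^2n − 175mn + 70m − 105m^2 − 125n^2 + 50n − 75mn + 125n^3 − 50n^2 + 75mn^2    [distributive law]
= 255m^2n − 147m^2 + 63m^3 + 325mn^2 − 350mn + 70m − 175n^2 + 50n + 125n^3    [combine like terms]

255m^2n − 147m^2 + 63m^3 + 325mn^2 − 350mn + 70m − 175n^2 + 50n + 125n^3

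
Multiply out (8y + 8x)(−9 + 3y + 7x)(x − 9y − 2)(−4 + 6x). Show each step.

(8y + 8x)(−9 + 3y + 7x)(x − 9y − 2)(−4 + 6x)
= (−72y + 24y^2 + 56xy − 72x + 24xy + 56x^2)(x − 9y − 2)(−4 + 6x)    [distributive law]
= (−72y + 24y^2 + 80xy − 72x + 56x^2)(x − 9y − 2)(−4 + 6x)    [combine like terms]
= (−72xy + 648y^2 + 144y + 24xy^2 − 216y^3 − 48y^2 + 80x^2y − 720xy^2 − 160xy − 72x^2 + 648xy + 144x + 56x^3 − 504x^2y − 112x^2)(−4 + 6x)    [distributive law]
= (416xy + 600y^2 + 144y − 696xy^2 − 216y^3 − 424x^2y − 184x^2 + 144x + 56x^3)(−4 + 6x)    [combine like terms]
= −1664xy + 2496x^2y − 2400y^2 + 3600xy^2 − 576y + 864xy + 2784xy^2 − 4176x^2y^2 + 864y^3 − 1296xy^3 + 1696x^2y − 2544x^3y + 736x^2 − 1104x^3 − 576x + 864x^2 − 224x^3 + 336x^4    [distributive law]
= −800xy + 4192x^2y − 2400y^2 + 6384xy^2 − 576y − 4176x^2y^2 + 864y^3 − 1296xy^3 − 2544x^3y + 1600x^2 − 1328x^3 − 576x + 336x^4    [combine like terms]

−800xy + 4192x^2y − 2400y^2 + 6384xy^2 − 576y − 4176x^2y^2 + 864y^3 − 1296xy^3 − 2544x^3y + 1600x^2 − 1328x^3 − 576x + 336x^4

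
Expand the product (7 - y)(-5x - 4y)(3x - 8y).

-105x² + 196xy + 224y² + 15x²y - 28xy² - 32y³

(7 - y)(-5x - 4y)(3x - 8y)
= (-35x - 28y + 5xy + 4y²)(3x - 8y)    [distributive law]
= -105x² + 280xy - 84xy + 224y² + 15x²y - 40xy² + 12xy² - 32y³    [distributive law]
= -105x² + 196xy + 224y² + 15x²y - 28xy² - 32y³    [combine like terms]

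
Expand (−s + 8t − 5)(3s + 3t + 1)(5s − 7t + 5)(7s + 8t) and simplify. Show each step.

(−s + 8t − 5)(3s + 3t + 1)(5s − 7t + 5)(7s + 8t)
= (−3s^2 − 3st − s + 24st + 24t^2 + 8t − 15s − 15t − 5)(5s − 7t + 5)(7s + 8t)    [distributive law]
= (−3s^2 + 21st − 16s + 24t^2 − 7t − 5)(5s − 7t + 5)(7s + 8t)    [combine like terms]
= (−15s^3 + 21s^2t − 15s^2 + 105s^2t − 147st^2 + 105st − 80s^2 + 112st − 80s + 120st^2 − 168t^3 + 120t^2 − 35st + 49t^2 − 35t − 25s + 35t − 25)(7s + 8t)    [distributive law]
= (−15s^3 + 126s^2t − 95s^2 − 27st^2 + 182st − 105s − 168t^3 + 169t^2 − 25)(7s + 8t)    [combine like terms]
= −105s^4 − 120s^3t + 882s^3t + 1008s^2t^2 − 665s^3 − 760s^2t − 189s^2t^2 − 216st^3 + 1274s^2t + 1456st^2 − 735s^2 − 840st − 1176st^3 − 1344t^4 + 1183st^2 + 1352t^3 − 175s − 200t    [distributive law]
= −105s^4 + 762s^3t + 819s^2t^2 − 665s^3 + 514s^2t − 1392st^3 + 2639st^2 − 735s^2 − 840st − 1344t^4 + 1352t^3 − 175s − 200t    [combine like terms]

−105s^4 + 762s^3t + 819s^2t^2 − 665s^3 + 514s^2t − 1392st^3 + 2639st^2 − 735s^2 − 840st − 1344t^4 + 1352t^3 − 175s − 200t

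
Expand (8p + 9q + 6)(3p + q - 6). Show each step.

24p^2 + 35pq - 30p + 9q^2 - 48q - 36

(8p + 9q + 6)(3p + q - 6)
= 24p^2 + 8pq - 48p + 27pq + 9q^2 - 54q + 18p + 6q - 36    [distributive law]
= 24p^2 + 35pq - 30p + 9q^2 - 48q - 36    [combine like terms]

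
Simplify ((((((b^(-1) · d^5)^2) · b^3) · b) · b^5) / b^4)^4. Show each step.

b^12d^40

((((((b^(-1) · d^5)^2) · b^3) · b) · b^5) / b^4)^4
= ((((((b^(-1) · d^5)^2) · b^3) · b) · b^5)^4) / ((b^4)^4)    [power of a quotient]
= ((((((b^(-1) · d^5)^2) · b^3) · b)^4) · ((b^5)^4)) / ((b^4)^4)    [power of a product]
= ((((((b^(-1) · d^5)^2) · b^3)^4) · (b^4)) · ((b^5)^4)) / ((b^4)^4)    [power of a product]
= ((((((b^(-1) · d^5)^2)^4) · ((b^3)^4)) · (b^4)) · ((b^5)^4)) / ((b^4)^4)    [power of a product]
= (((((b^(-1) · d^5)^8) · ((b^3)^4)) · (b^4)) · ((b^5)^4)) / ((b^4)^4)    [power of a power]
= ((((((b^(-1))^8) · ((d^5)^8)) · ((b^3)^4)) · (b^4)) · ((b^5)^4)) / ((b^4)^4)    [power of a product]
= ((((b^(-8) · ((d^5)^8)) · ((b^3)^4)) · (b^4)) · ((b^5)^4)) / ((b^4)^4)    [power of a power]
= ((((b^(-8) · d^40) · ((b^3)^4)) · (b^4)) · ((b^5)^4)) / ((b^4)^4)    [power of a power]
= ((((b^(-8) · d^40) · b^12) · (b^4)) · ((b^5)^4)) / ((b^4)^4)    [power of a power]
= ((((b^(-8) · d^40) · b^12) · b^4) · b^20) / ((b^4)^4)    [power of a power]
= ((((b^(-8) · d^40) · b^12) · b^4) · b^20) / b^16    [power of a power]
= b^12d^40    [quotient of powers; product of powers]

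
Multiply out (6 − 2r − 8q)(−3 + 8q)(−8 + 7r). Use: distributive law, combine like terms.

(6 − 2r − 8q)(−3 + 8q)(−8 + 7r)
= (−18 + 48q + 6r − 16qr + 24q − 64q²)(−8 + 7r)    [distributive law]
= (−18 + 72q + 6r − 16qr − 64q²)(−8 + 7r)    [combine like terms]
= 144 − 126r − 576q + 504qr − 48r + 42r² + 128qr − 112qr² + 512q² − 448q²r    [distributive law]
= 144 − 174r − 576q + 632qr + 42r² − 112qr² + 512q² − 448q²r    [combine like terms]

144 − 174r − 576q + 632qr + 42r² − 112qr² + 512q² − 448q²r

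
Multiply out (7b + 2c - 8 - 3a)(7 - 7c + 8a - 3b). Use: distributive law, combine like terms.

(7b + 2c - 8 - 3a)(7 - 7c + 8a - 3b)
= 49b - 49bc + 56ab - 21b^2 + 14c - 14c^2 + 16ac - 6bc - 56 + 56c - 64a + 24b - 21a + 21ac - 24a^2 + 9ab    [distributive law]
= 73b - 55bc + 65ab - 21b^2 + 70c - 14c^2 + 37ac - 56 - 85a - 24a^2    [combine like terms]

73b - 55bc + 65ab - 21b^2 + 70c - 14c^2 + 37ac - 56 - 85a - 24a^2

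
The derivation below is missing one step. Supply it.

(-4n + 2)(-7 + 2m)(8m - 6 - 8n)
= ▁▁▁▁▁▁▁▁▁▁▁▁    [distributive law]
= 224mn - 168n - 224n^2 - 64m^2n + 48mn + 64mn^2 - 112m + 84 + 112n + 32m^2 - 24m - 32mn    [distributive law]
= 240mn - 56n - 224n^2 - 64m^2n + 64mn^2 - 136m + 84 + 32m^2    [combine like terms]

By distributive law:

(28n - 8mn - 14 + 4m)(8m - 6 - 8n)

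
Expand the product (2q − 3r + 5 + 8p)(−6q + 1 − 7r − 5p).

−12q^2 − 28q + 4qr − 58pq − 38r + 21r^2 − 41pr + 5 − 17p − 40p^2

(2q − 3r + 5 + 8p)(−6q + 1 − 7r − 5p)
= −12q^2 + 2q − 14qr − 10pq + 18qr − 3r + 21r^2 + 15pr − 30q + 5 − 35r − 25p − 48pq + 8p − 56pr − 40p^2    [distributive law]
= −12q^2 − 28q + 4qr − 58pq − 38r + 21r^2 − 41pr + 5 − 17p − 40p^2    [combine like terms]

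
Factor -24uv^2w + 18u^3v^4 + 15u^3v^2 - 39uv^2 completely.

-24uv^2w + 18u^3v^4 + 15u^3v^2 - 39uv^2
= 3(-8uv^2w + 6u^3v^4 + 5u^3v^2 - 13uv^2)    [factor out 3]
= 3uv^2(-8w + 6u^2v^2 + 5u^2 - 13)    [factor out uv^2]

3uv^2(-8w + 6u^2v^2 + 5u^2 - 13)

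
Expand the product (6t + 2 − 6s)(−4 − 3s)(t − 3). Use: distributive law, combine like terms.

−24t^2 + 64t − 18st^2 + 72st + 24 − 54s + 18s^2t − 54s^2

(6t + 2 − 6s)(−4 − 3s)(t − 3)
= (−24t − 18st − 8 − 6s + 24s + 18s^2)(t − 3)    [distributive law]
= (−24t − 18st − 8 + 18s + 18s^2)(t − 3)    [combine like terms]
= −24t^2 + 72t − 18st^2 + 54st − 8t + 24 + 18st − 54s + 18s^2t − 54s^2    [distributive law]
= −24t^2 + 64t − 18st^2 + 72st + 24 − 54s + 18s^2t − 54s^2    [combine like terms]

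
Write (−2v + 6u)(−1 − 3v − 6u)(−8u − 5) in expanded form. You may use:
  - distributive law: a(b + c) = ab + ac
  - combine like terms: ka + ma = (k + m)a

(−2v + 6u)(−1 − 3v − 6u)(−8u − 5)
= (2v + 6v^2 + 12uv − 6u − 18uv − 36u^2)(−8u − 5)    [distributive law]
= (2v + 6v^2 − 6uv − 6u − 36u^2)(−8u − 5)    [combine like terms]
= −16uv − 10v − 48uv^2 − 30v^2 + 48u^2v + 30uv + 48u^2 + 30u + 288u^3 + 180u^2    [distributive law]
= 14uv − 10v − 48uv^2 − 30v^2 + 48u^2v + 228u^2 + 30u + 288u^3    [combine like terms]

14uv − 10v − 48uv^2 − 30v^2 + 48u^2v + 228u^2 + 30u + 288u^3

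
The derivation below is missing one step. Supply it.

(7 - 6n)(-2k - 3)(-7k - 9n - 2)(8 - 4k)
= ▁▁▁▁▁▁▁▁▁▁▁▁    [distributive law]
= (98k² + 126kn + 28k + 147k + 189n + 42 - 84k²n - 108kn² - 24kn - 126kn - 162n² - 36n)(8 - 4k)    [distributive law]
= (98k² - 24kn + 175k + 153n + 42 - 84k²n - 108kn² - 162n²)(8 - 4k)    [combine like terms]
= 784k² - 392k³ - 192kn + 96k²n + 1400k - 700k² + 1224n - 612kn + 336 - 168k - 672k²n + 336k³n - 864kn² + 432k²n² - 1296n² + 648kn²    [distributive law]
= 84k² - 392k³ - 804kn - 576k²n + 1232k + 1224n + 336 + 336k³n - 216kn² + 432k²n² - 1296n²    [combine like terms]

Applying distributive law to the line above:

(-14k - 21 + 12kn + 18n)(-7k - 9n - 2)(8 - 4k)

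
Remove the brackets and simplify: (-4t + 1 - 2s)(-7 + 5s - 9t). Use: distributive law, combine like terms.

19t - 2st + 36t^2 - 7 + 19s - 10s^2

(-4t + 1 - 2s)(-7 + 5s - 9t)
= 28t - 20st + 36t^2 - 7 + 5s - 9t + 14s - 10s^2 + 18st    [distributive law]
= 19t - 2st + 36t^2 - 7 + 19s - 10s^2    [combine like terms]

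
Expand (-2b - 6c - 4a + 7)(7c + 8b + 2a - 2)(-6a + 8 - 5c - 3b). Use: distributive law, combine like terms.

(-2b - 6c - 4a + 7)(7c + 8b + 2a - 2)(-6a + 8 - 5c - 3b)
= (-14bc - 16b² - 4ab + 4b - 42c² - 48bc - 12ac + 12c - 28ac - 32ab - 8a² + 8a + 49c + 56b + 14a - 14)(-6a + 8 - 5c - 3b)    [distributive law]
= (-62bc - 16b² - 36ab + 60b - 42c² - 40ac + 61c - 8a² + 22a - 14)(-6a + 8 - 5c - 3b)    [combine like terms]
= 372abc - 496bc + 310bc² + 186b²c + 96ab² - 128b² + 80b²c + 48b³ + 216a²b - 288ab + 180abc + 108ab² - 360ab + 480b - 300bc - 180b² + 252ac² - 336c² + 210c³ + 126bc² + 240a²c - 320ac + 200ac² + 120abc - 366ac + 488c - 305c² - 183bc + 48a³ - 64a² + 40a²c + 24a²b - 132a² + 176a - 110ac - 66ab + 84a - 112 + 70c + 42b    [distributive law]
= 672abc - 979bc + 436bc² + 266b²c + 204ab² - 308b² + 48b³ + 240a²b - 714ab + 522b + 452ac² - 641c² + 210c³ + 280a²c - 796ac + 558c + 48a³ - 196a² + 260a - 112    [combine like terms]

672abc - 979bc + 436bc² + 266b²c + 204ab² - 308b² + 48b³ + 240a²b - 714ab + 522b + 452ac² - 641c² + 210c³ + 280a²c - 796ac + 558c + 48a³ - 196a² + 260a - 112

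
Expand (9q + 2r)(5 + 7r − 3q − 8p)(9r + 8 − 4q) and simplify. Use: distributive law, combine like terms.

(9q + 2r)(5 + 7r − 3q − 8p)(9r + 8 − 4q)
= (45q + 63qr − 27q^2 − 72pq + 10r + 14r^2 − 6qr − 16pr)(9r + 8 − 4q)    [distributive law]
= (45q + 57qr − 27q^2 − 72pq + 10r + 14r^2 − 16pr)(9r + 8 − 4q)    [combine like terms]
= 405qr + 360q − 180q^2 + 513qr^2 + 456qr − 228q^2r − 243q^2r − 216q^2 + 108q^3 − 648pqr − 576pq + 288pq^2 + 90r^2 + 80r − 40qr + 126r^3 + 112r^2 − 56qr^2 − 144pr^2 − 128pr + 64pqr    [distributive law]
= 821qr + 360q − 396q^2 + 457qr^2 − 471q^2r + 108q^3 − 584pqr − 576pq + 288pq^2 + 202r^2 + 80r + 126r^3 − 144pr^2 − 128pr    [combine like terms]

821qr + 360q − 396q^2 + 457qr^2 − 471q^2r + 108q^3 − 584pqr − 576pq + 288pq^2 + 202r^2 + 80r + 126r^3 − 144pr^2 − 128pr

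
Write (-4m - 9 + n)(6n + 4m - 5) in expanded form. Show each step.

-20mn - 16m^2 - 16m - 59n + 45 + 6n^2

(-4m - 9 + n)(6n + 4m - 5)
= -24mn - 16m^2 + 20m - 54n - 36m + 45 + 6n^2 + 4mn - 5n    [distributive law]
= -20mn - 16m^2 - 16m - 59n + 45 + 6n^2    [combine like terms]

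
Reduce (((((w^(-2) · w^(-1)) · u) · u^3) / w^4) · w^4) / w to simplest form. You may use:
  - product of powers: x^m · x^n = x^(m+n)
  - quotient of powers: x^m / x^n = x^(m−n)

(((((w^(-2) · w^(-1)) · u) · u^3) / w^4) · w^4) / w
= ((((w^(-3) · u) · u^3) / w^4) · w^4) / w    [product of powers]
= u^4w^(-4)    [quotient of powers; product of powers]

u^4w^(-4)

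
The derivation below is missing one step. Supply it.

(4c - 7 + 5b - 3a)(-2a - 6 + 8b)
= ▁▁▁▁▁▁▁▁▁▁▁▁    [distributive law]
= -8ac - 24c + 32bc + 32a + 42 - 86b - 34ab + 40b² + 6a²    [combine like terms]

Applying distributive law to the line above:

-8ac - 24c + 32bc + 14a + 42 - 56b - 10ab - 30b + 40b² + 6a² + 18a - 24ab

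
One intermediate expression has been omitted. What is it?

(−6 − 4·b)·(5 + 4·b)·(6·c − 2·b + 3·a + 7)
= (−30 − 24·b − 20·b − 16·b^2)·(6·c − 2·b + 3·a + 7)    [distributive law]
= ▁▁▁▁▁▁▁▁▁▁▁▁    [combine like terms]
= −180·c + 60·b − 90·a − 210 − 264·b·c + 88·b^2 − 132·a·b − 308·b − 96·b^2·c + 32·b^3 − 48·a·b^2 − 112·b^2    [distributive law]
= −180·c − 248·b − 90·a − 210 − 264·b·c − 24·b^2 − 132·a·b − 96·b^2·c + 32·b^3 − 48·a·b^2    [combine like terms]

After combine like terms, the bracketed line is:

(−30 − 44·b − 16·b^2)·(6·c − 2·b + 3·a + 7)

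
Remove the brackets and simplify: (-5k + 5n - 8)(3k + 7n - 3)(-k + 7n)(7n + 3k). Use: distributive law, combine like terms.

(-5k + 5n - 8)(3k + 7n - 3)(-k + 7n)(7n + 3k)
= (-15k^2 - 35kn + 15k + 15kn + 35n^2 - 15n - 24k - 56n + 24)(-k + 7n)(7n + 3k)    [distributive law]
= (-15k^2 - 20kn - 9k + 35n^2 - 71n + 24)(-k + 7n)(7n + 3k)    [combine like terms]
= (15k^3 - 105k^2n + 20k^2n - 140kn^2 + 9k^2 - 63kn - 35kn^2 + 245n^3 + 71kn - 497n^2 - 24k + 168n)(7n + 3k)    [distributive law]
= (15k^3 - 85k^2n - 175kn^2 + 9k^2 + 8kn + 245n^3 - 497n^2 - 24k + 168n)(7n + 3k)    [combine like terms]
= 105k^3n + 45k^4 - 595k^2n^2 - 255k^3n - 1225kn^3 - 525k^2n^2 + 63k^2n + 27k^3 + 56kn^2 + 24k^2n + 1715n^4 + 735kn^3 - 3479n^3 - 1491kn^2 - 168kn - 72k^2 + 1176n^2 + 504kn    [distributive law]
= -150k^3n + 45k^4 - 1120k^2n^2 - 490kn^3 + 87k^2n + 27k^3 - 1435kn^2 + 1715n^4 - 3479n^3 + 336kn - 72k^2 + 1176n^2    [combine like terms]

-150k^3n + 45k^4 - 1120k^2n^2 - 490kn^3 + 87k^2n + 27k^3 - 1435kn^2 + 1715n^4 - 3479n^3 + 336kn - 72k^2 + 1176n^2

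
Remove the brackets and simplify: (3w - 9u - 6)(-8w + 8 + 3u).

-24w^2 + 72w + 81uw - 90u - 27u^2 - 48

(3w - 9u - 6)(-8w + 8 + 3u)
= -24w^2 + 24w + 9uw + 72uw - 72u - 27u^2 + 48w - 48 - 18u    [distributive law]
= -24w^2 + 72w + 81uw - 90u - 27u^2 - 48    [combine like terms]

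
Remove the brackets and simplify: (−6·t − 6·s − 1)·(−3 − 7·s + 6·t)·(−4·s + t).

(−6·t − 6·s − 1)·(−3 − 7·s + 6·t)·(−4·s + t)
= (18·t + 42·s·t − 36·t^2 + 18·s + 42·s^2 − 36·s·t + 3 + 7·s − 6·t)·(−4·s + t)    [distributive law]
= (12·t + 6·s·t − 36·t^2 + 25·s + 42·s^2 + 3)·(−4·s + t)    [combine like terms]
= −48·s·t + 12·t^2 − 24·s^2·t + 6·s·t^2 + 144·s·t^2 − 36·t^3 − 100·s^2 + 25·s·t − 168·s^3 + 42·s^2·t − 12·s + 3·t    [distributive law]
= −23·s·t + 12·t^2 + 18·s^2·t + 150·s·t^2 − 36·t^3 − 100·s^2 − 168·s^3 − 12·s + 3·t    [combine like terms]

−23·s·t + 12·t^2 + 18·s^2·t + 150·s·t^2 − 36·t^3 − 100·s^2 − 168·s^3 − 12·s + 3·t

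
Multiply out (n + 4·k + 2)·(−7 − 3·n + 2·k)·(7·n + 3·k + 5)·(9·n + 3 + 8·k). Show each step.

−1017·n³ − 1785·n² − 3398·k·n² − 3533·k·n − 2266·k²·n − 1119·n − 189·n⁴ − 879·k·n³ − 398·k²·n² + 424·k³·n − 1392·k² − 184·k³ − 1046·k + 192·k⁴ − 210

(n + 4·k + 2)·(−7 − 3·n + 2·k)·(7·n + 3·k + 5)·(9·n + 3 + 8·k)
= (−7·n − 3·n² + 2·k·n − 28·k − 12·k·n + 8·k² − 14 − 6·n + 4·k)·(7·n + 3·k + 5)·(9·n + 3 + 8·k)    [distributive law]
= (−13·n − 3·n² − 10·k·n − 24·k + 8·k² − 14)·(7·n + 3·k + 5)·(9·n + 3 + 8·k)    [combine like terms]
= (−91·n² − 39·k·n − 65·n − 21·n³ − 9·k·n² − 15·n² − 70·k·n² − 30·k²·n − 50·k·n − 168·k·n − 72·k² − 120·k + 56·k²·n + 24·k³ + 40·k² − 98·n − 42·k − 70)·(9·n + 3 + 8·k)    [distributive law]
= (−106·n² − 257·k·n − 163·n − 21·n³ − 79·k·n² + 26·k²·n − 32·k² − 162·k + 24·k³ − 70)·(9·n + 3 + 8·k)    [combine like terms]
= −954·n³ − 318·n² − 848·k·n² − 2313·k·n² − 771·k·n − 2056·k²·n − 1467·n² − 489·n − 1304·k·n − 189·n⁴ − 63·n³ − 168·k·n³ − 711·k·n³ − 237·k·n² − 632·k²·n² + 234·k²·n² + 78·k²·n + 208·k³·n − 288·k²·n − 96·k² − 256·k³ − 1458·k·n − 486·k − 1296·k² + 216·k³·n + 72·k³ + 192·k⁴ − 630·n − 210 − 560·k    [distributive law]
= −1017·n³ − 1785·n² − 3398·k·n² − 3533·k·n − 2266·k²·n − 1119·n − 189·n⁴ − 879·k·n³ − 398·k²·n² + 424·k³·n − 1392·k² − 184·k³ − 1046·k + 192·k⁴ − 210    [combine like terms]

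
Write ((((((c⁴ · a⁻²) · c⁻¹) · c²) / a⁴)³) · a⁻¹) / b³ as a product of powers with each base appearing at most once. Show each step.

a⁻¹⁹b⁻³c¹⁵

((((((c⁴ · a⁻²) · c⁻¹) · c²) / a⁴)³) · a⁻¹) / b³
= ((((((c⁴ · a⁻²) · c⁻¹) · c²)³) / ((a⁴)³)) · a⁻¹) / b³    [power of a quotient]
= ((((((c⁴ · a⁻²) · c⁻¹)³) · ((c²)³)) / ((a⁴)³)) · a⁻¹) / b³    [power of a product]
= ((((((c⁴ · a⁻²)³) · ((c⁻¹)³)) · ((c²)³)) / ((a⁴)³)) · a⁻¹) / b³    [power of a product]
= (((((((c⁴)³) · ((a⁻²)³)) · ((c⁻¹)³)) · ((c²)³)) / ((a⁴)³)) · a⁻¹) / b³    [power of a product]
= (((((c¹² · ((a⁻²)³)) · ((c⁻¹)³)) · ((c²)³)) / ((a⁴)³)) · a⁻¹) / b³    [power of a power]
= (((((c¹² · a⁻⁶) · ((c⁻¹)³)) · ((c²)³)) / ((a⁴)³)) · a⁻¹) / b³    [power of a power]
= (((((c¹² · a⁻⁶) · c⁻³) · ((c²)³)) / ((a⁴)³)) · a⁻¹) / b³    [power of a power]
= (((((c¹² · a⁻⁶) · c⁻³) · c⁶) / ((a⁴)³)) · a⁻¹) / b³    [power of a power]
= (((((c¹² · a⁻⁶) · c⁻³) · c⁶) / a¹²) · a⁻¹) / b³    [power of a power]
= a⁻¹⁹b⁻³c¹⁵    [quotient of powers; product of powers]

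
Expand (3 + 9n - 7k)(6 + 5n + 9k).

18 + 69n - 15k + 45n^2 + 46kn - 63k^2

(3 + 9n - 7k)(6 + 5n + 9k)
= 18 + 15n + 27k + 54n + 45n^2 + 81kn - 42k - 35kn - 63k^2    [distributive law]
= 18 + 69n - 15k + 45n^2 + 46kn - 63k^2    [combine like terms]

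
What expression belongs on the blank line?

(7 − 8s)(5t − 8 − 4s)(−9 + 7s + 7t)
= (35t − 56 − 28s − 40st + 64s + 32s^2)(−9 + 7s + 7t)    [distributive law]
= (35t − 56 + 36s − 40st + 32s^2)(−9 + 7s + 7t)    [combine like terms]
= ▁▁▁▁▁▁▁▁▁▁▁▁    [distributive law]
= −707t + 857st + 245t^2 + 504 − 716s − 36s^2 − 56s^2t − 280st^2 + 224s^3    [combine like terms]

Applying distributive law to the line above:

−315t + 245st + 245t^2 + 504 − 392s − 392t − 324s + 252s^2 + 252st + 360st − 280s^2t − 280st^2 − 288s^2 + 224s^3 + 224s^2t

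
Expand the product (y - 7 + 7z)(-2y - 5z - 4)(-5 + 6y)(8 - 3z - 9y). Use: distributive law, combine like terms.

-502y^2 - 2355y^2z - 726y^3 + 1062y^3z + 108y^4 + 1057yz - 3666yz^2 + 2232y^2z^2 + 2204y + 140z + 1505z^2 - 1120 - 525z^3 + 630yz^3

(y - 7 + 7z)(-2y - 5z - 4)(-5 + 6y)(8 - 3z - 9y)
= (-2y^2 - 5yz - 4y + 14y + 35z + 28 - 14yz - 35z^2 - 28z)(-5 + 6y)(8 - 3z - 9y)    [distributive law]
= (-2y^2 - 19yz + 10y + 7z + 28 - 35z^2)(-5 + 6y)(8 - 3z - 9y)    [combine like terms]
= (10y^2 - 12y^3 + 95yz - 114y^2z - 50y + 60y^2 - 35z + 42yz - 140 + 168y + 175z^2 - 210yz^2)(8 - 3z - 9y)    [distributive law]
= (70y^2 - 12y^3 + 137yz - 114y^2z + 118y - 35z - 140 + 175z^2 - 210yz^2)(8 - 3z - 9y)    [combine like terms]
= 560y^2 - 210y^2z - 630y^3 - 96y^3 + 36y^3z + 108y^4 + 1096yz - 411yz^2 - 1233y^2z - 912y^2z + 342y^2z^2 + 1026y^3z + 944y - 354yz - 1062y^2 - 280z + 105z^2 + 315yz - 1120 + 420z + 1260y + 1400z^2 - 525z^3 - 1575yz^2 - 1680yz^2 + 630yz^3 + 1890y^2z^2    [distributive law]
= -502y^2 - 2355y^2z - 726y^3 + 1062y^3z + 108y^4 + 1057yz - 3666yz^2 + 2232y^2z^2 + 2204y + 140z + 1505z^2 - 1120 - 525z^3 + 630yz^3    [combine like terms]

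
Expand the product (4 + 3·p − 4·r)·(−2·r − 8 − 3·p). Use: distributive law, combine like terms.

(4 + 3·p − 4·r)·(−2·r − 8 − 3·p)
= −8·r − 32 − 12·p − 6·p·r − 24·p − 9·p² + 8·r² + 32·r + 12·p·r    [distributive law]
= 24·r − 32 − 36·p + 6·p·r − 9·p² + 8·r²    [combine like terms]

24·r − 32 − 36·p + 6·p·r − 9·p² + 8·r²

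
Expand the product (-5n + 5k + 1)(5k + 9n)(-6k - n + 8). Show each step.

-145k^2n + 250kn^2 + 101kn + 45n^3 - 369n^2 - 150k^3 + 170k^2 + 40k + 72n

(-5n + 5k + 1)(5k + 9n)(-6k - n + 8)
= (-25kn - 45n^2 + 25k^2 + 45kn + 5k + 9n)(-6k - n + 8)    [distributive law]
= (20kn - 45n^2 + 25k^2 + 5k + 9n)(-6k - n + 8)    [combine like terms]
= -120k^2n - 20kn^2 + 160kn + 270kn^2 + 45n^3 - 360n^2 - 150k^3 - 25k^2n + 200k^2 - 30k^2 - 5kn + 40k - 54kn - 9n^2 + 72n    [distributive law]
= -145k^2n + 250kn^2 + 101kn + 45n^3 - 369n^2 - 150k^3 + 170k^2 + 40k + 72n    [combine like terms]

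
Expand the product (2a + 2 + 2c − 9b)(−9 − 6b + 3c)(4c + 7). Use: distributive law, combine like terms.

−30ac − 126a − 48abc − 84ab + 24ac^2 − 156c − 126 + 3bc + 483b − 6c^2 − 156bc^2 + 24c^3 + 216b^2c + 378b^2

(2a + 2 + 2c − 9b)(−9 − 6b + 3c)(4c + 7)
= (−18a − 12ab + 6ac − 18 − 12b + 6c − 18c − 12bc + 6c^2 + 81b + 54b^2 − 27bc)(4c + 7)    [distributive law]
= (−18a − 12ab + 6ac − 18 + 69b − 12c − 39bc + 6c^2 + 54b^2)(4c + 7)    [combine like terms]
= −72ac − 126a − 48abc − 84ab + 24ac^2 + 42ac − 72c − 126 + 276bc + 483b − 48c^2 − 84c − 156bc^2 − 273bc + 24c^3 + 42c^2 + 216b^2c + 378b^2    [distributive law]
= −30ac − 126a − 48abc − 84ab + 24ac^2 − 156c − 126 + 3bc + 483b − 6c^2 − 156bc^2 + 24c^3 + 216b^2c + 378b^2    [combine like terms]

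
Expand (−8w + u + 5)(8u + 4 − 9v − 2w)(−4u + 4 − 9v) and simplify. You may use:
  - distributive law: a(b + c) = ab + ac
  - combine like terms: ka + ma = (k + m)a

(−8w + u + 5)(8u + 4 − 9v − 2w)(−4u + 4 − 9v)
= (−64uw − 32w + 72vw + 16w² + 8u² + 4u − 9uv − 2uw + 40u + 20 − 45v − 10w)(−4u + 4 − 9v)    [distributive law]
= (−66uw − 42w + 72vw + 16w² + 8u² + 44u − 9uv + 20 − 45v)(−4u + 4 − 9v)    [combine like terms]
= 264u²w − 264uw + 594uvw + 168uw − 168w + 378vw − 288uvw + 288vw − 648v²w − 64uw² + 64w² − 144vw² − 32u³ + 32u² − 72u²v − 176u² + 176u − 396uv + 36u²v − 36uv + 81uv² − 80u + 80 − 180v + 180uv − 180v + 405v²    [distributive law]
= 264u²w − 96uw + 306uvw − 168w + 666vw − 648v²w − 64uw² + 64w² − 144vw² − 32u³ − 144u² − 36u²v + 96u − 252uv + 81uv² + 80 − 360v + 405v²    [combine like terms]

264u²w − 96uw + 306uvw − 168w + 666vw − 648v²w − 64uw² + 64w² − 144vw² − 32u³ − 144u² − 36u²v + 96u − 252uv + 81uv² + 80 − 360v + 405v²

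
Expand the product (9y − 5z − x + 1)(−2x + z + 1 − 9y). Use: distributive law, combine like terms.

−9xy + 54yz − 81y^2 + 9xz − 5z^2 − 4z + 2x^2 − 3x + 1

(9y − 5z − x + 1)(−2x + z + 1 − 9y)
= −18xy + 9yz + 9y − 81y^2 + 10xz − 5z^2 − 5z + 45yz + 2x^2 − xz − x + 9xy − 2x + z + 1 − 9y    [distributive law]
= −9xy + 54yz − 81y^2 + 9xz − 5z^2 − 4z + 2x^2 − 3x + 1    [combine like terms]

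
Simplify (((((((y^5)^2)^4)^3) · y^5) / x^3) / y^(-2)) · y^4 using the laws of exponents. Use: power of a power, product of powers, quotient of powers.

x^(-3)y^131

(((((((y^5)^2)^4)^3) · y^5) / x^3) / y^(-2)) · y^4
= ((((((y^5)^2)^12) · y^5) / x^3) / y^(-2)) · y^4    [power of a power]
= (((((y^5)^24) · y^5) / x^3) / y^(-2)) · y^4    [power of a power]
= (((y^120 · y^5) / x^3) / y^(-2)) · y^4    [power of a power]
= ((y^125 / x^3) / y^(-2)) · y^4    [product of powers]
= x^(-3)y^131    [quotient of powers; product of powers]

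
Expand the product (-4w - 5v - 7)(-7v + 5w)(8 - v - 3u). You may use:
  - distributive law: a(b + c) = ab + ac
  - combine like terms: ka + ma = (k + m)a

(-4w - 5v - 7)(-7v + 5w)(8 - v - 3u)
= (28vw - 20w² + 35v² - 25vw + 49v - 35w)(8 - v - 3u)    [distributive law]
= (3vw - 20w² + 35v² + 49v - 35w)(8 - v - 3u)    [combine like terms]
= 24vw - 3v²w - 9uvw - 160w² + 20vw² + 60uw² + 280v² - 35v³ - 105uv² + 392v - 49v² - 147uv - 280w + 35vw + 105uw    [distributive law]
= 59vw - 3v²w - 9uvw - 160w² + 20vw² + 60uw² + 231v² - 35v³ - 105uv² + 392v - 147uv - 280w + 105uw    [combine like terms]

59vw - 3v²w - 9uvw - 160w² + 20vw² + 60uw² + 231v² - 35v³ - 105uv² + 392v - 147uv - 280w + 105uw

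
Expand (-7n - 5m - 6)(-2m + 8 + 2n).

(-7n - 5m - 6)(-2m + 8 + 2n)
= 14mn - 56n - 14n^2 + 10m^2 - 40m - 10mn + 12m - 48 - 12n    [distributive law]
= 4mn - 68n - 14n^2 + 10m^2 - 28m - 48    [combine like terms]

4mn - 68n - 14n^2 + 10m^2 - 28m - 48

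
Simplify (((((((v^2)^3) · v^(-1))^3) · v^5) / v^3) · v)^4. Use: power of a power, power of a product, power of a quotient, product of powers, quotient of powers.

(((((((v^2)^3) · v^(-1))^3) · v^5) / v^3) · v)^4
= (((((((v^2)^3) · v^(-1))^3) · v^5) / v^3)^4) · (v^4)    [power of a product]
= (((((((v^2)^3) · v^(-1))^3) · v^5)^4) / ((v^3)^4)) · (v^4)    [power of a quotient]
= (((((((v^2)^3) · v^(-1))^3)^4) · ((v^5)^4)) / ((v^3)^4)) · (v^4)    [power of a product]
= ((((((v^2)^3) · v^(-1))^12) · ((v^5)^4)) / ((v^3)^4)) · (v^4)    [power of a power]
= ((((((v^2)^3)^12) · ((v^(-1))^12)) · ((v^5)^4)) / ((v^3)^4)) · (v^4)    [power of a product]
= (((((v^2)^36) · ((v^(-1))^12)) · ((v^5)^4)) / ((v^3)^4)) · (v^4)    [power of a power]
= (((v^72 · ((v^(-1))^12)) · ((v^5)^4)) / ((v^3)^4)) · (v^4)    [power of a power]
= (((v^72 · v^(-12)) · ((v^5)^4)) / ((v^3)^4)) · (v^4)    [power of a power]
= ((v^60 · ((v^5)^4)) / ((v^3)^4)) · (v^4)    [product of powers]
= ((v^60 · v^20) / ((v^3)^4)) · (v^4)    [power of a power]
= (v^80 / ((v^3)^4)) · (v^4)    [product of powers]
= (v^80 / v^12) · (v^4)    [power of a power]
= v^68 · (v^4)    [quotient of powers]
= v^72    [product of powers]

v^72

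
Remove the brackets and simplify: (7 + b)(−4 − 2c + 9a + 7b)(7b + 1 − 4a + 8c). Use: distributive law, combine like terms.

−151b − 28 + 175a − 238c + 260bc + 560ac − 112c^2 + 270ab − 252a^2 + 322b^2 + 42b^2c + 80abc − 16bc^2 + 35ab^2 − 36a^2b + 49b^3

(7 + b)(−4 − 2c + 9a + 7b)(7b + 1 − 4a + 8c)
= (−28 − 14c + 63a + 49b − 4b − 2bc + 9ab + 7b^2)(7b + 1 − 4a + 8c)    [distributive law]
= (−28 − 14c + 63a + 45b − 2bc + 9ab + 7b^2)(7b + 1 − 4a + 8c)    [combine like terms]
= −196b − 28 + 112a − 224c − 98bc − 14c + 56ac − 112c^2 + 441ab + 63a − 252a^2 + 504ac + 315b^2 + 45b − 180ab + 360bc − 14b^2c − 2bc + 8abc − 16bc^2 + 63ab^2 + 9ab − 36a^2b + 72abc + 49b^3 + 7b^2 − 28ab^2 + 56b^2c    [distributive law]
= −151b − 28 + 175a − 238c + 260bc + 560ac − 112c^2 + 270ab − 252a^2 + 322b^2 + 42b^2c + 80abc − 16bc^2 + 35ab^2 − 36a^2b + 49b^3    [combine like terms]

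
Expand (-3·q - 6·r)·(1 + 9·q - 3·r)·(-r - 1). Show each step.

(-3·q - 6·r)·(1 + 9·q - 3·r)·(-r - 1)
= (-3·q - 27·q² + 9·q·r - 6·r - 54·q·r + 18·r²)·(-r - 1)    [distributive law]
= (-3·q - 27·q² - 45·q·r - 6·r + 18·r²)·(-r - 1)    [combine like terms]
= 3·q·r + 3·q + 27·q²·r + 27·q² + 45·q·r² + 45·q·r + 6·r² + 6·r - 18·r³ - 18·r²    [distributive law]
= 48·q·r + 3·q + 27·q²·r + 27·q² + 45·q·r² - 12·r² + 6·r - 18·r³    [combine like terms]

48·q·r + 3·q + 27·q²·r + 27·q² + 45·q·r² - 12·r² + 6·r - 18·r³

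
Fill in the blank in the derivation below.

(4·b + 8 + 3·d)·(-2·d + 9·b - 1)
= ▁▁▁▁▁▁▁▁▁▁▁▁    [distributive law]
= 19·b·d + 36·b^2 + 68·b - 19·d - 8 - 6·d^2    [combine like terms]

By distributive law:

-8·b·d + 36·b^2 - 4·b - 16·d + 72·b - 8 - 6·d^2 + 27·b·d - 3·d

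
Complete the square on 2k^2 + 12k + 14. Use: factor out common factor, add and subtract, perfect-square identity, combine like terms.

2k^2 + 12k + 14
= 2(k^2 + 6k) + 14    [factor out 2 from the k-terms]
= 2(k^2 + 6k + 9 - 9) + 14    [add and subtract 9 inside the bracket]
= 2(k + 3)^2 - 18 + 14    [perfect-square identity]
= 2(k + 3)^2 - 4    [combine constants]

2(k + 3)^2 - 4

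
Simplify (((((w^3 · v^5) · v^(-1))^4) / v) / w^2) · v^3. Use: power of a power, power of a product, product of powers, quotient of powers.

v^18w^10

(((((w^3 · v^5) · v^(-1))^4) / v) / w^2) · v^3
= (((((w^3 · v^5)^4) · ((v^(-1))^4)) / v) / w^2) · v^3    [power of a product]
= ((((((w^3)^4) · ((v^5)^4)) · ((v^(-1))^4)) / v) / w^2) · v^3    [power of a product]
= ((((w^12 · ((v^5)^4)) · ((v^(-1))^4)) / v) / w^2) · v^3    [power of a power]
= ((((w^12 · v^20) · ((v^(-1))^4)) / v) / w^2) · v^3    [power of a power]
= ((((w^12 · v^20) · v^(-4)) / v) / w^2) · v^3    [power of a power]
= v^18w^10    [quotient of powers; product of powers]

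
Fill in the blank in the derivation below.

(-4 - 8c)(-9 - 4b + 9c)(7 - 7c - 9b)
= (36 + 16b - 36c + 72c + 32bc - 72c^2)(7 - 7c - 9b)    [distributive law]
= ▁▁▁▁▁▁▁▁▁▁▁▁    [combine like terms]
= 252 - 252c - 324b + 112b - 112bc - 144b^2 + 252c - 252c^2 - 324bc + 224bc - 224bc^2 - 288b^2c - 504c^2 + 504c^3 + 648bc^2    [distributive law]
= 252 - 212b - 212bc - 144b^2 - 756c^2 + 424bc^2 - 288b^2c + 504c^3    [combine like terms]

By combine like terms:

(36 + 16b + 36c + 32bc - 72c^2)(7 - 7c - 9b)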